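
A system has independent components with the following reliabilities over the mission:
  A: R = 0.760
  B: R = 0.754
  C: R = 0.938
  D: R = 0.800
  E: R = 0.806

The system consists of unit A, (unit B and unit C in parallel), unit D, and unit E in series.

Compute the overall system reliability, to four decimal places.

Parallel (B and C): 1 − (1 − 0.754000)(1 − 0.938000) = 0.984748
Series (A, [0.984748], D, and E): 0.760000 × 0.984748 × 0.800000 × 0.806000 = 0.4826

0.4826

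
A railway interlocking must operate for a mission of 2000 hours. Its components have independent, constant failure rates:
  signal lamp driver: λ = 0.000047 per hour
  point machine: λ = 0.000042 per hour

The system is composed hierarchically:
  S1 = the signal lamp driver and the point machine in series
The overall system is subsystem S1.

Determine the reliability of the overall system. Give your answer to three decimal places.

0.837

R(signal lamp driver) = exp(−0.000047 × 2000) = 0.91028
R(point machine) = exp(−0.000042 × 2000) = 0.91943
Series (signal lamp driver and point machine): 0.91028 × 0.91943 = 0.837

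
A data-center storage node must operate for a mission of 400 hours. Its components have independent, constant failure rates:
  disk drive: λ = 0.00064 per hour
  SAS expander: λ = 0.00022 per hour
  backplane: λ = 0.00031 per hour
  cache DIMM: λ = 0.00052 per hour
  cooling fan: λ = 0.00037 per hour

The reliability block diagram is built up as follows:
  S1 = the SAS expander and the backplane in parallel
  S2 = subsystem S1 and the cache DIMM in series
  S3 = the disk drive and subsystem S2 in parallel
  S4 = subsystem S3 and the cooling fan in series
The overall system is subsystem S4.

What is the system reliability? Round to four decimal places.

0.8243

R(disk drive) = exp(−0.00064 × 400) = 0.774142
R(SAS expander) = exp(−0.00022 × 400) = 0.915761
R(backplane) = exp(−0.00031 × 400) = 0.883380
R(cache DIMM) = exp(−0.00052 × 400) = 0.812207
R(cooling fan) = exp(−0.00037 × 400) = 0.862431
Parallel (SAS expander and backplane): 1 − (1 − 0.915761)(1 − 0.883380) = 0.990176
Series ([0.990176] and cache DIMM): 0.990176 × 0.812207 = 0.804228
Parallel (disk drive and [0.804228]): 1 − (1 − 0.774142)(1 − 0.804228) = 0.955783
Series ([0.955783] and cooling fan): 0.955783 × 0.862431 = 0.8243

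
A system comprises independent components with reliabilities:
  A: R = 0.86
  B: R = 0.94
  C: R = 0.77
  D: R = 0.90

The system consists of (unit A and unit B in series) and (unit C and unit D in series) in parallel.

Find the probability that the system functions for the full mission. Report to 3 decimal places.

Series (A and B): 0.86000 × 0.94000 = 0.80840
Series (C and D): 0.77000 × 0.90000 = 0.69300
Parallel ([0.80840] and [0.69300]): 1 − (1 − 0.80840)(1 − 0.69300) = 0.941

0.941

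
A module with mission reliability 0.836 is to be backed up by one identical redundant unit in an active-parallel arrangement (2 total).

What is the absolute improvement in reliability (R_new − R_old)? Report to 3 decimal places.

0.137

R_before = 0.836
R_after = 1 − (1 − 0.836)^2 = 0.973
ΔR = 0.973 − 0.836 = 0.137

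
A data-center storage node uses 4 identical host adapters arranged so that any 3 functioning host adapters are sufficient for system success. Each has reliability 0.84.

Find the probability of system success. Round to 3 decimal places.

0.877

R = Σ_{i=3}^{4} C(4,i) p^i (1−p)^{4−i} with p = 0.84
C(4,3)·0.84^3·0.16^1 = 0.37933
C(4,4)·0.84^4·0.16^0 = 0.49787
Sum = 0.877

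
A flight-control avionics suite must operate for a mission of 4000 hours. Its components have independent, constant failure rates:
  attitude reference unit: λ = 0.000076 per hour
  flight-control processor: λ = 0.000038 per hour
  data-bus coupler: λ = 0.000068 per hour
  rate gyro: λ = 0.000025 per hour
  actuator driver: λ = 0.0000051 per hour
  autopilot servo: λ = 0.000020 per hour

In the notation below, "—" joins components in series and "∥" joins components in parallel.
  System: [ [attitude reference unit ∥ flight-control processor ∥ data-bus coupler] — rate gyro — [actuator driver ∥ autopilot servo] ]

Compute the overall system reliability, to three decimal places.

R(attitude reference unit) = exp(−0.000076 × 4000) = 0.73786
R(flight-control processor) = exp(−0.000038 × 4000) = 0.85899
R(data-bus coupler) = exp(−0.000068 × 4000) = 0.76185
R(rate gyro) = exp(−0.000025 × 4000) = 0.90484
R(actuator driver) = exp(−0.0000051 × 4000) = 0.97981
R(autopilot servo) = exp(−0.000020 × 4000) = 0.92312
Parallel (attitude reference unit, flight-control processor, and data-bus coupler): 1 − (1 − 0.73786)(1 − 0.85899)(1 − 0.76185) = 0.99120
Parallel (actuator driver and autopilot servo): 1 − (1 − 0.97981)(1 − 0.92312) = 0.99845
Series ([0.99120], rate gyro, and [0.99845]): 0.99120 × 0.90484 × 0.99845 = 0.895

0.895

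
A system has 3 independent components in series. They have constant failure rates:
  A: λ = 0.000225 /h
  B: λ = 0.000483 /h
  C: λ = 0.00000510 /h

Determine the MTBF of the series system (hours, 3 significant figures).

1400

Series of exponential components: λ_sys = Σ λ_i
λ_sys = 0.000225 + 0.000483 + 0.00000510 = 7.1310e-04 /h
MTBF = 1 / λ_sys = 1400 h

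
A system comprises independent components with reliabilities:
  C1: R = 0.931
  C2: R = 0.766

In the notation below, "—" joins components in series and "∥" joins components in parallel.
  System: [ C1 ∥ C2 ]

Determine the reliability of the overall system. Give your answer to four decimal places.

0.9839

Parallel (C1 and C2): 1 − (1 − 0.931000)(1 − 0.766000) = 0.9839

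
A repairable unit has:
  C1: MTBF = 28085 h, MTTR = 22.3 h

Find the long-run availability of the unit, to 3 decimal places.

A(C1) = MTBF/(MTBF+MTTR) = 28085/(28085+22.3) = 0.999

0.999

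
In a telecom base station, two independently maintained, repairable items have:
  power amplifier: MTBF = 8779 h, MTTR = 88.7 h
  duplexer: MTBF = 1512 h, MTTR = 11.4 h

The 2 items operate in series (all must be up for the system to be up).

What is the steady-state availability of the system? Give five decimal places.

0.98259

A(power amplifier) = MTBF/(MTBF+MTTR) = 8779/(8779+88.7) = 0.989997
A(duplexer) = MTBF/(MTBF+MTTR) = 1512/(1512+11.4) = 0.992517
Series availability: 0.989997 × 0.992517 = 0.98259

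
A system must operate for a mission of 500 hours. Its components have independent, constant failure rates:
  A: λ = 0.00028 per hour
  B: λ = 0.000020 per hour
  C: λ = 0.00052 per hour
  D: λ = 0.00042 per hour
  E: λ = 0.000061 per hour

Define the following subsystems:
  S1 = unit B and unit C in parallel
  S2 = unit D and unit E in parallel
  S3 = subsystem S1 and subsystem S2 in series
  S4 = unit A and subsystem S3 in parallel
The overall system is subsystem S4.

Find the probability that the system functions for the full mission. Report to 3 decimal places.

R(A) = exp(−0.00028 × 500) = 0.86936
R(B) = exp(−0.000020 × 500) = 0.99005
R(C) = exp(−0.00052 × 500) = 0.77105
R(D) = exp(−0.00042 × 500) = 0.81058
R(E) = exp(−0.000061 × 500) = 0.96996
Parallel (B and C): 1 − (1 − 0.99005)(1 − 0.77105) = 0.99772
Parallel (D and E): 1 − (1 − 0.81058)(1 − 0.96996) = 0.99431
Series ([0.99772] and [0.99431]): 0.99772 × 0.99431 = 0.99204
Parallel (A and [0.99204]): 1 − (1 − 0.86936)(1 − 0.99204) = 0.999

0.999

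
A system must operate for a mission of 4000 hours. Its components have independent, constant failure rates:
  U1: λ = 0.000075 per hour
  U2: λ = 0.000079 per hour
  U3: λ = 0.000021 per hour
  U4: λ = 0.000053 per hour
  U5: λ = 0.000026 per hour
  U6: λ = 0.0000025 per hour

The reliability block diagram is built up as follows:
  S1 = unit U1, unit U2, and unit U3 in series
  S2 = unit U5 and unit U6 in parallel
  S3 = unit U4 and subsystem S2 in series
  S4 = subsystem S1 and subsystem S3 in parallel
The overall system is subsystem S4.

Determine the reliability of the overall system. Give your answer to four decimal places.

R(U1) = exp(−0.000075 × 4000) = 0.740818
R(U2) = exp(−0.000079 × 4000) = 0.729059
R(U3) = exp(−0.000021 × 4000) = 0.919431
R(U4) = exp(−0.000053 × 4000) = 0.808965
R(U5) = exp(−0.000026 × 4000) = 0.901225
R(U6) = exp(−0.0000025 × 4000) = 0.990050
Series (U1, U2, and U3): 0.740818 × 0.729059 × 0.919431 = 0.496585
Parallel (U5 and U6): 1 − (1 − 0.901225)(1 − 0.990050) = 0.999017
Series (U4 and [0.999017]): 0.808965 × 0.999017 = 0.808170
Parallel ([0.496585] and [0.808170]): 1 − (1 − 0.496585)(1 − 0.808170) = 0.9034

0.9034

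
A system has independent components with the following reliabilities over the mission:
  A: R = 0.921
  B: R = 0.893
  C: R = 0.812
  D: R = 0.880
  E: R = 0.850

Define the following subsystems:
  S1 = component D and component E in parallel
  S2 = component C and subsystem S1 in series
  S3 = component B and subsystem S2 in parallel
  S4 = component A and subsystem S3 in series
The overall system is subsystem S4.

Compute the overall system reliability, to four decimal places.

Parallel (D and E): 1 − (1 − 0.880000)(1 − 0.850000) = 0.982000
Series (C and [0.982000]): 0.812000 × 0.982000 = 0.797384
Parallel (B and [0.797384]): 1 − (1 − 0.893000)(1 − 0.797384) = 0.978320
Series (A and [0.978320]): 0.921000 × 0.978320 = 0.9010

0.9010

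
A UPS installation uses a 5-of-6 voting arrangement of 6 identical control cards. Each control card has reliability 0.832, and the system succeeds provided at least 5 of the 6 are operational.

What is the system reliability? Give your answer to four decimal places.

R = Σ_{i=5}^{6} C(6,i) p^i (1−p)^{6−i} with p = 0.832
C(6,5)·0.832^5·0.168^1 = 0.401862
C(6,6)·0.832^6·0.168^0 = 0.331696
Sum = 0.7336

0.7336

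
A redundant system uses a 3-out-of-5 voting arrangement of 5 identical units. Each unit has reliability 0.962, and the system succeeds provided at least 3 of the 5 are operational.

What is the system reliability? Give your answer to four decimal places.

R = Σ_{i=3}^{5} C(5,i) p^i (1−p)^{5−i} with p = 0.962
C(5,3)·0.962^3·0.038^2 = 0.012856
C(5,4)·0.962^4·0.038^1 = 0.162725
C(5,5)·0.962^5·0.038^0 = 0.823902
Sum = 0.9995

0.9995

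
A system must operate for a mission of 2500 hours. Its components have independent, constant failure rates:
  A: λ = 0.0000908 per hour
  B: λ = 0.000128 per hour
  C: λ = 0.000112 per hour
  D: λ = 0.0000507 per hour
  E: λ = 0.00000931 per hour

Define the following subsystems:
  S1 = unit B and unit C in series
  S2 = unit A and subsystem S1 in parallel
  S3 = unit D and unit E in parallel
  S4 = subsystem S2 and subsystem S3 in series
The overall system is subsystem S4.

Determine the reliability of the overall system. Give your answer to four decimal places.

0.9059

R(A) = exp(−0.0000908 × 2500) = 0.796921
R(B) = exp(−0.000128 × 2500) = 0.726149
R(C) = exp(−0.000112 × 2500) = 0.755784
R(D) = exp(−0.0000507 × 2500) = 0.880954
R(E) = exp(−0.00000931 × 2500) = 0.976994
Series (B and C): 0.726149 × 0.755784 = 0.548812
Parallel (A and [0.548812]): 1 − (1 − 0.796921)(1 − 0.548812) = 0.908373
Parallel (D and E): 1 − (1 − 0.880954)(1 − 0.976994) = 0.997261
Series ([0.908373] and [0.997261]): 0.908373 × 0.997261 = 0.9059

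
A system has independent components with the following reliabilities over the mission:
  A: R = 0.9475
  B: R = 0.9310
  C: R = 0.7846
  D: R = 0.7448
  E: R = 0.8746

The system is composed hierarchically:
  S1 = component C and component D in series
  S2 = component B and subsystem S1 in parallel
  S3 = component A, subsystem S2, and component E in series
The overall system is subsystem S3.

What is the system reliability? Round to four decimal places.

0.8049

Series (C and D): 0.784600 × 0.744800 = 0.584370
Parallel (B and [0.584370]): 1 − (1 − 0.931000)(1 − 0.584370) = 0.971322
Series (A, [0.971322], and E): 0.947500 × 0.971322 × 0.874600 = 0.8049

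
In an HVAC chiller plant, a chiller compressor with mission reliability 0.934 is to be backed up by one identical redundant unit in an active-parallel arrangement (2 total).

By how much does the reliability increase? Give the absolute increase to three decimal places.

0.062

R_before = 0.934
R_after = 1 − (1 − 0.934)^2 = 0.996
ΔR = 0.996 − 0.934 = 0.062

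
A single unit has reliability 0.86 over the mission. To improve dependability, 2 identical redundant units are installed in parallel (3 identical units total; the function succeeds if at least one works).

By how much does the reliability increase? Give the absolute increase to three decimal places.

R_before = 0.86
R_after = 1 − (1 − 0.86)^3 = 0.997
ΔR = 0.997 − 0.86 = 0.137

0.137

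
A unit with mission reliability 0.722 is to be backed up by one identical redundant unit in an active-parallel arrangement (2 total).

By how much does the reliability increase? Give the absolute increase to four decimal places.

0.2007

R_before = 0.722
R_after = 1 − (1 − 0.722)^2 = 0.9227
ΔR = 0.9227 − 0.722 = 0.2007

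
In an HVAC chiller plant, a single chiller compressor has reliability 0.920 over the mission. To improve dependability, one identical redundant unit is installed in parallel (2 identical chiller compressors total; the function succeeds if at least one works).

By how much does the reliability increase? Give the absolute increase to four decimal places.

R_before = 0.920
R_after = 1 − (1 − 0.920)^2 = 0.9936
ΔR = 0.9936 − 0.920 = 0.0736

0.0736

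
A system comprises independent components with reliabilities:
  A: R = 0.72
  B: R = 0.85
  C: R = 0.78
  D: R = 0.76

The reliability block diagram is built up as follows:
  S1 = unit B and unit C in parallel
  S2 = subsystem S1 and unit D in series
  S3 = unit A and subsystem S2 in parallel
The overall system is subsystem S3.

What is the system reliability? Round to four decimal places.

0.9258

Parallel (B and C): 1 − (1 − 0.850000)(1 − 0.780000) = 0.967000
Series ([0.967000] and D): 0.967000 × 0.760000 = 0.734920
Parallel (A and [0.734920]): 1 − (1 − 0.720000)(1 − 0.734920) = 0.9258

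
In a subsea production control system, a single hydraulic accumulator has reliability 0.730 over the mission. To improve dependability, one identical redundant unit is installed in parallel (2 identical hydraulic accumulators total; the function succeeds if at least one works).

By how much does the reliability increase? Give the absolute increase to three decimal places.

R_before = 0.730
R_after = 1 − (1 − 0.730)^2 = 0.927
ΔR = 0.927 − 0.730 = 0.197

0.197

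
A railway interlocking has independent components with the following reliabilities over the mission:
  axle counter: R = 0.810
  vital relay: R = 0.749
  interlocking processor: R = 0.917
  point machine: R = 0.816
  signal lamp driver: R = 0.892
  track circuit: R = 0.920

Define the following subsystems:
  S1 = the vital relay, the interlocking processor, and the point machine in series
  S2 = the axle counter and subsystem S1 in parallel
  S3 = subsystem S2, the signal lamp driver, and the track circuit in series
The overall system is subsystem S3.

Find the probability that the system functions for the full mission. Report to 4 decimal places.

Series (vital relay, interlocking processor, and point machine): 0.749000 × 0.917000 × 0.816000 = 0.560456
Parallel (axle counter and [0.560456]): 1 − (1 − 0.810000)(1 − 0.560456) = 0.916487
Series ([0.916487], signal lamp driver, and track circuit): 0.916487 × 0.892000 × 0.920000 = 0.7521

0.7521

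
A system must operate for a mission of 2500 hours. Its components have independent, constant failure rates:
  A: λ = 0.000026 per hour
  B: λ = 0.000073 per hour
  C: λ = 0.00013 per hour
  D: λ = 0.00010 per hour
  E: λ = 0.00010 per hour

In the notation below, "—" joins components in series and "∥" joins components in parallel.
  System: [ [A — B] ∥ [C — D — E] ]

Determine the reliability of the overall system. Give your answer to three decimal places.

0.877

R(A) = exp(−0.000026 × 2500) = 0.93707
R(B) = exp(−0.000073 × 2500) = 0.83318
R(C) = exp(−0.00013 × 2500) = 0.72253
R(D) = exp(−0.00010 × 2500) = 0.77880
R(E) = exp(−0.00010 × 2500) = 0.77880
Series (A and B): 0.93707 × 0.83318 = 0.78075
Series (C, D, and E): 0.72253 × 0.77880 × 0.77880 = 0.43824
Parallel ([0.78075] and [0.43824]): 1 − (1 − 0.78075)(1 − 0.43824) = 0.877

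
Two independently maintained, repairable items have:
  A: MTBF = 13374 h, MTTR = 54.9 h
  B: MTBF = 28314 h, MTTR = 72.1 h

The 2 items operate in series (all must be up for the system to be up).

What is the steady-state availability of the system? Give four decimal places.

0.9934

A(A) = MTBF/(MTBF+MTTR) = 13374/(13374+54.9) = 0.995912
A(B) = MTBF/(MTBF+MTTR) = 28314/(28314+72.1) = 0.997460
Series availability: 0.995912 × 0.997460 = 0.9934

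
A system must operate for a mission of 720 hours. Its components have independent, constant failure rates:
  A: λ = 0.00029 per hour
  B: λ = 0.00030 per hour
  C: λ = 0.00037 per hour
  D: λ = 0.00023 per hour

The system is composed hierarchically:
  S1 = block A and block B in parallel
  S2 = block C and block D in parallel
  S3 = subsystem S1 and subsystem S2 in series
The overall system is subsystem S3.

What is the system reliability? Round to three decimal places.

0.929

R(A) = exp(−0.00029 × 720) = 0.81156
R(B) = exp(−0.00030 × 720) = 0.80574
R(C) = exp(−0.00037 × 720) = 0.76613
R(D) = exp(−0.00023 × 720) = 0.84739
Parallel (A and B): 1 − (1 − 0.81156)(1 − 0.80574) = 0.96339
Parallel (C and D): 1 − (1 − 0.76613)(1 − 0.84739) = 0.96431
Series ([0.96339] and [0.96431]): 0.96339 × 0.96431 = 0.929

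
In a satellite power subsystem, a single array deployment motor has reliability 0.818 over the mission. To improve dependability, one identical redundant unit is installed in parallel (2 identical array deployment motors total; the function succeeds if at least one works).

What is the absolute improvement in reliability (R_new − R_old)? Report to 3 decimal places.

R_before = 0.818
R_after = 1 − (1 − 0.818)^2 = 0.967
ΔR = 0.967 − 0.818 = 0.149

0.149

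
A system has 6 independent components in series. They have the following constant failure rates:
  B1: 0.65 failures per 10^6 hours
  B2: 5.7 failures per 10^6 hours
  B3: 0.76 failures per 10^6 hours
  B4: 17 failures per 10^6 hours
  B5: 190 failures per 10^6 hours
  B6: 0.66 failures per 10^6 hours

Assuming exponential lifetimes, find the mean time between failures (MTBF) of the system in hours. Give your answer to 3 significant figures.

Series of exponential components: λ_sys = Σ λ_i
λ_sys = 0.00000065 + 0.0000057 + 0.00000076 + 0.000017 + 0.00019 + 0.00000066 = 2.1477e-04 /h
MTBF = 1 / λ_sys = 4660 h

4660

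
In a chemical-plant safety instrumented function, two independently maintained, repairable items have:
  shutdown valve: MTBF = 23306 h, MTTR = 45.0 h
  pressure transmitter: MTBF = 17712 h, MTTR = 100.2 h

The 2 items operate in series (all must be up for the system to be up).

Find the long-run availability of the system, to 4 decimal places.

A(shutdown valve) = MTBF/(MTBF+MTTR) = 23306/(23306+45.0) = 0.998073
A(pressure transmitter) = MTBF/(MTBF+MTTR) = 17712/(17712+100.2) = 0.994375
Series availability: 0.998073 × 0.994375 = 0.9925

0.9925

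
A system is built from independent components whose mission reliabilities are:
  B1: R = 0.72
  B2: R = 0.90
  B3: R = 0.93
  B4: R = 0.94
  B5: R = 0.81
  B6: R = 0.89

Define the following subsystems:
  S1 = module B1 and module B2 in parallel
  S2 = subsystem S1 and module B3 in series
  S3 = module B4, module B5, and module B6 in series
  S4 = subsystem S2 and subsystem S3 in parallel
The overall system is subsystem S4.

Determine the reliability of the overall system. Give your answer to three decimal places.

Parallel (B1 and B2): 1 − (1 − 0.72000)(1 − 0.90000) = 0.97200
Series ([0.97200] and B3): 0.97200 × 0.93000 = 0.90396
Series (B4, B5, and B6): 0.94000 × 0.81000 × 0.89000 = 0.67765
Parallel ([0.90396] and [0.67765]): 1 − (1 − 0.90396)(1 − 0.67765) = 0.969

0.969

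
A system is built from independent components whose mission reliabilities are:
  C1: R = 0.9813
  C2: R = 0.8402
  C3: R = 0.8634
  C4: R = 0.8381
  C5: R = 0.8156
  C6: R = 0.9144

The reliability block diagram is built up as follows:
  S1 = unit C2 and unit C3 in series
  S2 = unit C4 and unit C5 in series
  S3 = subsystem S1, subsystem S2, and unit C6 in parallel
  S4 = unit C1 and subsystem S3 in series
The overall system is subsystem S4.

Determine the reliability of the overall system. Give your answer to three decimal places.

0.974

Series (C2 and C3): 0.84020 × 0.86340 = 0.72543
Series (C4 and C5): 0.83810 × 0.81560 = 0.68355
Parallel ([0.72543], [0.68355], and C6): 1 − (1 − 0.72543)(1 − 0.68355)(1 − 0.91440) = 0.99256
Series (C1 and [0.99256]): 0.98130 × 0.99256 = 0.974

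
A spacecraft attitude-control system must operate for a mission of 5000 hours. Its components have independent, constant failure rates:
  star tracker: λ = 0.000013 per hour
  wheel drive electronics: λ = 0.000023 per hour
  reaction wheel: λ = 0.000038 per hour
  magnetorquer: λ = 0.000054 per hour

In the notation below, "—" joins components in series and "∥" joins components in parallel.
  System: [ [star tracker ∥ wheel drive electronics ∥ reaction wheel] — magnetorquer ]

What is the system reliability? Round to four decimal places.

R(star tracker) = exp(−0.000013 × 5000) = 0.937067
R(wheel drive electronics) = exp(−0.000023 × 5000) = 0.891366
R(reaction wheel) = exp(−0.000038 × 5000) = 0.826959
R(magnetorquer) = exp(−0.000054 × 5000) = 0.763379
Parallel (star tracker, wheel drive electronics, and reaction wheel): 1 − (1 − 0.937067)(1 − 0.891366)(1 − 0.826959) = 0.998817
Series ([0.998817] and magnetorquer): 0.998817 × 0.763379 = 0.7625

0.7625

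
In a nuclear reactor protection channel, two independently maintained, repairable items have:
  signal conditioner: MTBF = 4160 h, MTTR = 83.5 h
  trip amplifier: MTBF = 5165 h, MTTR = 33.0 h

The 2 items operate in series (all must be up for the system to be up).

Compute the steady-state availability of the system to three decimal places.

A(signal conditioner) = MTBF/(MTBF+MTTR) = 4160/(4160+83.5) = 0.980323
A(trip amplifier) = MTBF/(MTBF+MTTR) = 5165/(5165+33.0) = 0.993651
Series availability: 0.980323 × 0.993651 = 0.974

0.974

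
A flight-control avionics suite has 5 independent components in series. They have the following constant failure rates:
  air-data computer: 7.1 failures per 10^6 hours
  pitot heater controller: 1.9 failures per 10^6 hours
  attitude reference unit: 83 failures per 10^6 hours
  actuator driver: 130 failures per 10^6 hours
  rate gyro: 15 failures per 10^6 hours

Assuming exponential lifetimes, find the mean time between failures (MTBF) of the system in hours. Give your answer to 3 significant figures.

4220

Series of exponential components: λ_sys = Σ λ_i
λ_sys = 0.0000071 + 0.0000019 + 0.000083 + 0.00013 + 0.000015 = 2.3700e-04 /h
MTBF = 1 / λ_sys = 4220 h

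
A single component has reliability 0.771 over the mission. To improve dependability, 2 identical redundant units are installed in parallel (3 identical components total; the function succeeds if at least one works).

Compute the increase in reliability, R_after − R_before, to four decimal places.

R_before = 0.771
R_after = 1 − (1 − 0.771)^3 = 0.9880
ΔR = 0.9880 − 0.771 = 0.2170

0.2170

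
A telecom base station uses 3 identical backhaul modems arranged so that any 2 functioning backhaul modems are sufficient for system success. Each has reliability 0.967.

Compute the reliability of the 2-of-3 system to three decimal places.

0.997

R = Σ_{i=2}^{3} C(3,i) p^i (1−p)^{3−i} with p = 0.967
C(3,2)·0.967^2·0.033^1 = 0.09257
C(3,3)·0.967^3·0.033^0 = 0.90423
Sum = 0.997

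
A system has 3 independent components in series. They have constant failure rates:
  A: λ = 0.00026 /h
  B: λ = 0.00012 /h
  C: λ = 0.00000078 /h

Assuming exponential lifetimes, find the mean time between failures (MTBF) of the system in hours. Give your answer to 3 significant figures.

Series of exponential components: λ_sys = Σ λ_i
λ_sys = 0.00026 + 0.00012 + 0.00000078 = 3.8078e-04 /h
MTBF = 1 / λ_sys = 2630 h

2630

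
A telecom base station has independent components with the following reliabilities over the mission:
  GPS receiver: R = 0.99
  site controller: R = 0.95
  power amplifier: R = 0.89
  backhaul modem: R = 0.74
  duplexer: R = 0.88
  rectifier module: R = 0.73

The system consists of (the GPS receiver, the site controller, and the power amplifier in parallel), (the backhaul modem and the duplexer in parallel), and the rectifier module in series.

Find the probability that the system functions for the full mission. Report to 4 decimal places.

0.7072

Parallel (GPS receiver, site controller, and power amplifier): 1 − (1 − 0.990000)(1 − 0.950000)(1 − 0.890000) = 0.999945
Parallel (backhaul modem and duplexer): 1 − (1 − 0.740000)(1 − 0.880000) = 0.968800
Series ([0.999945], [0.968800], and rectifier module): 0.999945 × 0.968800 × 0.730000 = 0.7072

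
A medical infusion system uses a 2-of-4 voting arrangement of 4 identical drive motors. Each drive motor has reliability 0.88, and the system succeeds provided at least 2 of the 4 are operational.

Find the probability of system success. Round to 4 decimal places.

0.9937

R = Σ_{i=2}^{4} C(4,i) p^i (1−p)^{4−i} with p = 0.88
C(4,2)·0.88^2·0.12^2 = 0.066908
C(4,3)·0.88^3·0.12^1 = 0.327107
C(4,4)·0.88^4·0.12^0 = 0.599695
Sum = 0.9937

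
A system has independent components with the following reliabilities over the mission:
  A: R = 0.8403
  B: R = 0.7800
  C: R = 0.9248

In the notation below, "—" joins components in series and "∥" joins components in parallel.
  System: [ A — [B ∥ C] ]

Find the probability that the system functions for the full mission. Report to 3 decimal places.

0.826

Parallel (B and C): 1 − (1 − 0.78000)(1 − 0.92480) = 0.98346
Series (A and [0.98346]): 0.84030 × 0.98346 = 0.826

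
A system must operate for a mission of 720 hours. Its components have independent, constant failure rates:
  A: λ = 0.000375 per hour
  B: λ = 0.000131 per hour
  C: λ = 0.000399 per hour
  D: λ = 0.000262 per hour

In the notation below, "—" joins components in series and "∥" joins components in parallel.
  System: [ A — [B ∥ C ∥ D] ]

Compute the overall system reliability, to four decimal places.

R(A) = exp(−0.000375 × 720) = 0.763379
R(B) = exp(−0.000131 × 720) = 0.909992
R(C) = exp(−0.000399 × 720) = 0.750302
R(D) = exp(−0.000262 × 720) = 0.828085
Parallel (B, C, and D): 1 − (1 − 0.909992)(1 − 0.750302)(1 − 0.828085) = 0.996136
Series (A and [0.996136]): 0.763379 × 0.996136 = 0.7604

0.7604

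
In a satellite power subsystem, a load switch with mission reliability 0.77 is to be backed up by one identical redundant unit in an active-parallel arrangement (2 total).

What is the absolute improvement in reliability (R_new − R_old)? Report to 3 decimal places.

R_before = 0.77
R_after = 1 − (1 − 0.77)^2 = 0.947
ΔR = 0.947 − 0.77 = 0.177

0.177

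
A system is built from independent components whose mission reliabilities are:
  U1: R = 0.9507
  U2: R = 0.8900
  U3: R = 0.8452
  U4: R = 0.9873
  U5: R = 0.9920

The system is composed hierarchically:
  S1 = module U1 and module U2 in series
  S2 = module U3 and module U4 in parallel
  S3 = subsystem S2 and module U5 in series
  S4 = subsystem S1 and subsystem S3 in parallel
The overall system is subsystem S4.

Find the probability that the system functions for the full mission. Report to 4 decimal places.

0.9985

Series (U1 and U2): 0.950700 × 0.890000 = 0.846123
Parallel (U3 and U4): 1 − (1 − 0.845200)(1 − 0.987300) = 0.998034
Series ([0.998034] and U5): 0.998034 × 0.992000 = 0.990050
Parallel ([0.846123] and [0.990050]): 1 − (1 − 0.846123)(1 − 0.990050) = 0.9985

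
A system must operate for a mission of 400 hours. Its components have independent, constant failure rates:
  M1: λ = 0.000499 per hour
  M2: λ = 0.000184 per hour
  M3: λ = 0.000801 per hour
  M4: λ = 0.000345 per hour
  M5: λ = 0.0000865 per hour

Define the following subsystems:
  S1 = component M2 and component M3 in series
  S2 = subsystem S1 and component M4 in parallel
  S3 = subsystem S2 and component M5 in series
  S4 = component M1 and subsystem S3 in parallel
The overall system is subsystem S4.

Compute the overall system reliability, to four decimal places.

0.9865

R(M1) = exp(−0.000499 × 400) = 0.819058
R(M2) = exp(−0.000184 × 400) = 0.929043
R(M3) = exp(−0.000801 × 400) = 0.725859
R(M4) = exp(−0.000345 × 400) = 0.871099
R(M5) = exp(−0.0000865 × 400) = 0.965992
Series (M2 and M3): 0.929043 × 0.725859 = 0.674354
Parallel ([0.674354] and M4): 1 − (1 − 0.674354)(1 − 0.871099) = 0.958024
Series ([0.958024] and M5): 0.958024 × 0.965992 = 0.925444
Parallel (M1 and [0.925444]): 1 − (1 − 0.819058)(1 − 0.925444) = 0.9865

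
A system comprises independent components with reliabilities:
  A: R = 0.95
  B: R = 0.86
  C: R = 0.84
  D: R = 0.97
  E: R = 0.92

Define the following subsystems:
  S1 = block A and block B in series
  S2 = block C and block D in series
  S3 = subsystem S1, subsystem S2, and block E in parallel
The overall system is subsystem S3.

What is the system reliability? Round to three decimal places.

0.997

Series (A and B): 0.95000 × 0.86000 = 0.81700
Series (C and D): 0.84000 × 0.97000 = 0.81480
Parallel ([0.81700], [0.81480], and E): 1 − (1 − 0.81700)(1 − 0.81480)(1 − 0.92000) = 0.997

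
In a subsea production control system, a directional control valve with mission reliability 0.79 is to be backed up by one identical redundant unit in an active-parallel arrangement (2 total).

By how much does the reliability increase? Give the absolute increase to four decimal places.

0.1659

R_before = 0.79
R_after = 1 − (1 − 0.79)^2 = 0.9559
ΔR = 0.9559 − 0.79 = 0.1659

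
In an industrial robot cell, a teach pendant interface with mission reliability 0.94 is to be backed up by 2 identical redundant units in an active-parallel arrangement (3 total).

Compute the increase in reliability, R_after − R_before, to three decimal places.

0.060

R_before = 0.94
R_after = 1 − (1 − 0.94)^3 = 1.000
ΔR = 1.000 − 0.94 = 0.060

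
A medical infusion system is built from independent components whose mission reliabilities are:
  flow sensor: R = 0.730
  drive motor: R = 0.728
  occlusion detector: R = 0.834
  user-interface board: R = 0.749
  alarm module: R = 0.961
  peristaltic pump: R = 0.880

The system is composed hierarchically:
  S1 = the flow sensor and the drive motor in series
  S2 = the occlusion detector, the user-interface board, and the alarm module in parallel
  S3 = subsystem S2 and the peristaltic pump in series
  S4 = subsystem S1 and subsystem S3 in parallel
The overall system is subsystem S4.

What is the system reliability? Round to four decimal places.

Series (flow sensor and drive motor): 0.730000 × 0.728000 = 0.531440
Parallel (occlusion detector, user-interface board, and alarm module): 1 − (1 − 0.834000)(1 − 0.749000)(1 − 0.961000) = 0.998375
Series ([0.998375] and peristaltic pump): 0.998375 × 0.880000 = 0.878570
Parallel ([0.531440] and [0.878570]): 1 − (1 − 0.531440)(1 − 0.878570) = 0.9431

0.9431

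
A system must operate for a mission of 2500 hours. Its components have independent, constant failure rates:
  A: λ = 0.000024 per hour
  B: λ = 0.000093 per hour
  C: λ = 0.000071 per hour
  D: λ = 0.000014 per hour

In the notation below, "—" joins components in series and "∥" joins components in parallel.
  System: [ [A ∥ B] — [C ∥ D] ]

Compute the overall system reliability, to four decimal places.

0.9824

R(A) = exp(−0.000024 × 2500) = 0.941765
R(B) = exp(−0.000093 × 2500) = 0.792550
R(C) = exp(−0.000071 × 2500) = 0.837361
R(D) = exp(−0.000014 × 2500) = 0.965605
Parallel (A and B): 1 − (1 − 0.941765)(1 − 0.792550) = 0.987919
Parallel (C and D): 1 − (1 − 0.837361)(1 − 0.965605) = 0.994406
Series ([0.987919] and [0.994406]): 0.987919 × 0.994406 = 0.9824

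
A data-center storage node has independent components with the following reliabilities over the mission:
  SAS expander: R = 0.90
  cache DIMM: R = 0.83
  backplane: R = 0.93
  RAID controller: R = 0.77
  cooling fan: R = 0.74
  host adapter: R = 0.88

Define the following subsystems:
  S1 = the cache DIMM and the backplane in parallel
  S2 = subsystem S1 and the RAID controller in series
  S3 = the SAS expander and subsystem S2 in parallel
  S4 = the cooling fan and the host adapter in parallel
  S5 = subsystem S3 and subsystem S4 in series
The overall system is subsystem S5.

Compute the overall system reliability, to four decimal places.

0.9456

Parallel (cache DIMM and backplane): 1 − (1 − 0.830000)(1 − 0.930000) = 0.988100
Series ([0.988100] and RAID controller): 0.988100 × 0.770000 = 0.760837
Parallel (SAS expander and [0.760837]): 1 − (1 − 0.900000)(1 − 0.760837) = 0.976084
Parallel (cooling fan and host adapter): 1 − (1 − 0.740000)(1 − 0.880000) = 0.968800
Series ([0.976084] and [0.968800]): 0.976084 × 0.968800 = 0.9456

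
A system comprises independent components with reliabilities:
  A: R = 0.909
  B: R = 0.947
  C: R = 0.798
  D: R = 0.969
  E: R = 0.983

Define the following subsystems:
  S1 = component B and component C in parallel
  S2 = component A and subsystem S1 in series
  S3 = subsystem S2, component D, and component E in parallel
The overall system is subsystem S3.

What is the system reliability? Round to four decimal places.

Parallel (B and C): 1 − (1 − 0.947000)(1 − 0.798000) = 0.989294
Series (A and [0.989294]): 0.909000 × 0.989294 = 0.899268
Parallel ([0.899268], D, and E): 1 − (1 − 0.899268)(1 − 0.969000)(1 − 0.983000) = 0.9999

0.9999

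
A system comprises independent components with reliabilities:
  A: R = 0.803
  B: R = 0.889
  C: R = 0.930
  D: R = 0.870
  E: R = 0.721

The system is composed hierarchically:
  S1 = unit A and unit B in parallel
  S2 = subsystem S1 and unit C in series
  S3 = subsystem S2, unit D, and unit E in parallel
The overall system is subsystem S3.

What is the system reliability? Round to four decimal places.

Parallel (A and B): 1 − (1 − 0.803000)(1 − 0.889000) = 0.978133
Series ([0.978133] and C): 0.978133 × 0.930000 = 0.909664
Parallel ([0.909664], D, and E): 1 − (1 − 0.909664)(1 − 0.870000)(1 − 0.721000) = 0.9967

0.9967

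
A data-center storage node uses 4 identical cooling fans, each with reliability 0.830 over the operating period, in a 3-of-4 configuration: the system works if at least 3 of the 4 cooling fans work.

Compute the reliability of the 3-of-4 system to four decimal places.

R = Σ_{i=3}^{4} C(4,i) p^i (1−p)^{4−i} with p = 0.830
C(4,3)·0.830^3·0.170^1 = 0.388815
C(4,4)·0.830^4·0.170^0 = 0.474583
Sum = 0.8634

0.8634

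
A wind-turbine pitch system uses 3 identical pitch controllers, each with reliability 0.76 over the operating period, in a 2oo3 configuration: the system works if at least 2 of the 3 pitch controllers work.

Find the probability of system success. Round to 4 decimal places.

R = Σ_{i=2}^{3} C(3,i) p^i (1−p)^{3−i} with p = 0.76
C(3,2)·0.76^2·0.24^1 = 0.415872
C(3,3)·0.76^3·0.24^0 = 0.438976
Sum = 0.8548

0.8548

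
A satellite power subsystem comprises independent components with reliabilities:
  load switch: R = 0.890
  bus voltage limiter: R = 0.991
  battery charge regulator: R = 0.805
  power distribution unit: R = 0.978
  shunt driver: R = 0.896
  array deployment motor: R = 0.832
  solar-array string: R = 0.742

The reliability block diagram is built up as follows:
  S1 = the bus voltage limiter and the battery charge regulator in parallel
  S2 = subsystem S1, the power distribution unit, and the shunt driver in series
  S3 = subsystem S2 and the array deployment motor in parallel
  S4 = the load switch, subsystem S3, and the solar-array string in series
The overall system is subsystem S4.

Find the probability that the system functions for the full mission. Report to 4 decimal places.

0.6465

Parallel (bus voltage limiter and battery charge regulator): 1 − (1 − 0.991000)(1 − 0.805000) = 0.998245
Series ([0.998245], power distribution unit, and shunt driver): 0.998245 × 0.978000 × 0.896000 = 0.874750
Parallel ([0.874750] and array deployment motor): 1 − (1 − 0.874750)(1 − 0.832000) = 0.978958
Series (load switch, [0.978958], and solar-array string): 0.890000 × 0.978958 × 0.742000 = 0.6465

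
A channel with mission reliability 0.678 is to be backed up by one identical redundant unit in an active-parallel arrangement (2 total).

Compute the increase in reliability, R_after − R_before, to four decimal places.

R_before = 0.678
R_after = 1 − (1 − 0.678)^2 = 0.8963
ΔR = 0.8963 − 0.678 = 0.2183

0.2183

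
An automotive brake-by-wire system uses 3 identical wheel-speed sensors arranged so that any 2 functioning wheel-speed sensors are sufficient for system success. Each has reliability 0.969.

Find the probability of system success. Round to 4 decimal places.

0.9972

R = Σ_{i=2}^{3} C(3,i) p^i (1−p)^{3−i} with p = 0.969
C(3,2)·0.969^2·0.031^1 = 0.087323
C(3,3)·0.969^3·0.031^0 = 0.909853
Sum = 0.9972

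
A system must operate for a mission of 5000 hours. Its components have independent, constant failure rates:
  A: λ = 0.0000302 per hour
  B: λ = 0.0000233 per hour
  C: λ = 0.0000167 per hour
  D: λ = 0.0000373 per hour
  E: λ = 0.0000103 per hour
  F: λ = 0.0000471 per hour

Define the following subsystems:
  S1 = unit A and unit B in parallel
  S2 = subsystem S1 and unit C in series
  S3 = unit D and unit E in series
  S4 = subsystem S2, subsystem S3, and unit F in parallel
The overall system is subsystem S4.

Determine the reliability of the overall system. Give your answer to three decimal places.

R(A) = exp(−0.0000302 × 5000) = 0.85985
R(B) = exp(−0.0000233 × 5000) = 0.89003
R(C) = exp(−0.0000167 × 5000) = 0.91989
R(D) = exp(−0.0000373 × 5000) = 0.82986
R(E) = exp(−0.0000103 × 5000) = 0.94980
R(F) = exp(−0.0000471 × 5000) = 0.79018
Parallel (A and B): 1 − (1 − 0.85985)(1 − 0.89003) = 0.98459
Series ([0.98459] and C): 0.98459 × 0.91989 = 0.90571
Series (D and E): 0.82986 × 0.94980 = 0.78820
Parallel ([0.90571], [0.78820], and F): 1 − (1 − 0.90571)(1 − 0.78820)(1 − 0.79018) = 0.996

0.996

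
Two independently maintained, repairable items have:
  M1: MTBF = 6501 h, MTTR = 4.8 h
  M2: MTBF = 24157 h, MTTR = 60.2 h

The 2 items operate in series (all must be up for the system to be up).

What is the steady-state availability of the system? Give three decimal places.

A(M1) = MTBF/(MTBF+MTTR) = 6501/(6501+4.8) = 0.999262
A(M2) = MTBF/(MTBF+MTTR) = 24157/(24157+60.2) = 0.997514
Series availability: 0.999262 × 0.997514 = 0.997

0.997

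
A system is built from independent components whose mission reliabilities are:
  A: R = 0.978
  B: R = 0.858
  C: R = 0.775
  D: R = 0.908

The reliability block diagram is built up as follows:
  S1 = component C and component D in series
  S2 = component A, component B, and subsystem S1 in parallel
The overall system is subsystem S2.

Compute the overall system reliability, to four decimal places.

0.9991

Series (C and D): 0.775000 × 0.908000 = 0.703700
Parallel (A, B, and [0.703700]): 1 − (1 − 0.978000)(1 − 0.858000)(1 − 0.703700) = 0.9991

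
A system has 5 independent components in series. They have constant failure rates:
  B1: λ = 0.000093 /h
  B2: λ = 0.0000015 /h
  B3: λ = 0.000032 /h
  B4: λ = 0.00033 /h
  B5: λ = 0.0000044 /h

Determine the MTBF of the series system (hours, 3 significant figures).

Series of exponential components: λ_sys = Σ λ_i
λ_sys = 0.000093 + 0.0000015 + 0.000032 + 0.00033 + 0.0000044 = 4.6090e-04 /h
MTBF = 1 / λ_sys = 2170 h

2170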